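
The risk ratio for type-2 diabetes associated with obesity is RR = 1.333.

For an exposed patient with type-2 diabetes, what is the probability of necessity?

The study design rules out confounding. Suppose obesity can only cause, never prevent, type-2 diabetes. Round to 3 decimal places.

PN ≈ 0.250

Under exogeneity and monotonicity, PN = (RR − 1) / RR = 1 − 1/RR.
PN = (1.333 − 1) / 1.333 = 0.333 / 1.333 ≈ 0.2498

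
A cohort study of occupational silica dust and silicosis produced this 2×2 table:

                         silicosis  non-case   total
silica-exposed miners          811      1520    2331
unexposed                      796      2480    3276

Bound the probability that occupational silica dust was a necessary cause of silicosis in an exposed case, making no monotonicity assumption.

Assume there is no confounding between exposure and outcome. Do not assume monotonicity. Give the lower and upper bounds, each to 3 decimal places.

0.302 ≤ PN ≤ 1.000

p₁ = P(outcome | exposed) = 811/2331 = 0.34792
p₀ = P(outcome | unexposed) = 796/3276 = 0.24298
Under exogeneity alone the bounds on PN are max{0,(p₁−p₀)/p₁} ≤ PN ≤ min{1,(1−p₀)/p₁}.
  lower = (p₁ − p₀)/p₁ = 0.10494 / 0.34792 ≈ 0.3016
  upper = min{1, (1 − p₀)/p₁} = 0.75702 / 0.34792 ≈ 2.1759 → capped at 1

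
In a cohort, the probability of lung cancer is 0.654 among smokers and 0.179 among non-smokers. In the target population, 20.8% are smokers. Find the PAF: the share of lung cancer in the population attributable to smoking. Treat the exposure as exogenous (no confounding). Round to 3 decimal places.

Let p₁ = 0.654, p₀ = 0.179.
Overall risk P(Y=1) = π·p₁ + (1−π)·p₀ = 0.208×0.654 + 0.792×0.179 = 0.2778.
Under exogeneity, PAF = [P(Y=1) − p₀] / P(Y=1).
PAF = (0.2778 − 0.179) / 0.2778 ≈ 0.3557

PAF ≈ 0.356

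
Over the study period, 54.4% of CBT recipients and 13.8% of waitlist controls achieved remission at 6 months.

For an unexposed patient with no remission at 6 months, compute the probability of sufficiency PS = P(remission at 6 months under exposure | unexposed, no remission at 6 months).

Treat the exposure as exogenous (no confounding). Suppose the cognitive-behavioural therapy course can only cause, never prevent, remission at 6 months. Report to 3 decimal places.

p₁ = 0.544, p₀ = 0.138.
Under exogeneity and monotonicity, PS = (p₁ − p₀) / (1 − p₀).
PS = (0.544 − 0.138) / (1 − 0.138) = 0.406 / 0.862 ≈ 0.4710

PS ≈ 0.471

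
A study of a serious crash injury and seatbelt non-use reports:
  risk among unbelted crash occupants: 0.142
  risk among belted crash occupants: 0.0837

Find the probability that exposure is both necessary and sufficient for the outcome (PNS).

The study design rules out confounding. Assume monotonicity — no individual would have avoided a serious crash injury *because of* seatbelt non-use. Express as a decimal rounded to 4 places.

Let p₁ = 0.142, p₀ = 0.0837.
Under exogeneity and monotonicity, PNS = p₁ − p₀.
PNS = 0.142 − 0.0837 = 0.0583

PNS ≈ 0.0583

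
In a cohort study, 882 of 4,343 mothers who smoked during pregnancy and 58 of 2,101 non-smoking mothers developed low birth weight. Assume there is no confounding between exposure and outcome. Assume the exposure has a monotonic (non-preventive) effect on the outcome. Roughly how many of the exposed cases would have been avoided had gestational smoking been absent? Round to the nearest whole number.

about 762 cases

p₁ = P(outcome | exposed) = 882/4343 = 0.20309
p₀ = P(outcome | unexposed) = 58/2101 = 0.027606
PN = (p₁ − p₀)/p₁ = (0.20309 − 0.027606) / 0.20309 ≈ 0.86407.
Attributable cases ≈ PN × (exposed cases) = 0.86407 × 882 ≈ 762.11.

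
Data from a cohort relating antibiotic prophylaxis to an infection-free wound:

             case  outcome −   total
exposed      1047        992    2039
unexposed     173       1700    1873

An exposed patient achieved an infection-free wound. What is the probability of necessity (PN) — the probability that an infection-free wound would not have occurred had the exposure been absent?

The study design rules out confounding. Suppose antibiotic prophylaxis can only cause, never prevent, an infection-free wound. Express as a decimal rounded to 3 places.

p₁ = P(outcome | exposed) = 1047/2039 = 0.51349
p₀ = P(outcome | unexposed) = 173/1873 = 0.092365
Under exogeneity and monotonicity, PN = (p₁ − p₀) / p₁.
PN = (0.51349 − 0.092365) / 0.51349 = 0.42112 / 0.51349 ≈ 0.8201

PN ≈ 0.820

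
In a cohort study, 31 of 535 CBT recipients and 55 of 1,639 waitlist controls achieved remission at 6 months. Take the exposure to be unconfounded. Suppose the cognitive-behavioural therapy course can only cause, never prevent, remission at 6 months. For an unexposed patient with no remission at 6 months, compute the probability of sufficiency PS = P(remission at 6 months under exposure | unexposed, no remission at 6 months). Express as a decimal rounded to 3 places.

PS ≈ 0.025

p₁ = P(outcome | exposed) = 31/535 = 0.057944
p₀ = P(outcome | unexposed) = 55/1639 = 0.033557
Under exogeneity and monotonicity, PS = (p₁ − p₀) / (1 − p₀).
PS = (0.057944 − 0.033557) / (1 − 0.033557) = 0.024387 / 0.96644 ≈ 0.0252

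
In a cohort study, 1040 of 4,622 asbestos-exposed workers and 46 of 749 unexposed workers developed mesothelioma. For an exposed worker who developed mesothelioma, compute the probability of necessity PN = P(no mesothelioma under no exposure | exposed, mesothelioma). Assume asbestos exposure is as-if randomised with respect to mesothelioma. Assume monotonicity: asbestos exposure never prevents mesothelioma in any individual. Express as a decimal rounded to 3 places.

PN ≈ 0.727

p₁ = P(outcome | exposed) = 1040/4622 = 0.22501
p₀ = P(outcome | unexposed) = 46/749 = 0.061415
Under exogeneity and monotonicity, PN = (p₁ − p₀) / p₁.
PN = (0.22501 − 0.061415) / 0.22501 = 0.1636 / 0.22501 ≈ 0.7271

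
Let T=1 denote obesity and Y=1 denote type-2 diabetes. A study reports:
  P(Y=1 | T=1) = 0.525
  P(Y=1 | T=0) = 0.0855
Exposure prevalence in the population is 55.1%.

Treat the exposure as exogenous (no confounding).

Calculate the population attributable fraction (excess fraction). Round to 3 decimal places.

Let p₁ = 0.525, p₀ = 0.0855.
Overall risk P(Y=1) = π·p₁ + (1−π)·p₀ = 0.551×0.525 + 0.449×0.0855 = 0.32766.
Under exogeneity, PAF = [P(Y=1) − p₀] / P(Y=1).
PAF = (0.32766 − 0.0855) / 0.32766 ≈ 0.7391

PAF ≈ 0.739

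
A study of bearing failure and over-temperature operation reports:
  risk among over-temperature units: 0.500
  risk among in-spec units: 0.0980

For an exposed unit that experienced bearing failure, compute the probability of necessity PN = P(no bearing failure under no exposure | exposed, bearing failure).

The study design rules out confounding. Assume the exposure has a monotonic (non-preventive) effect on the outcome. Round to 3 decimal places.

PN ≈ 0.804

Let p₁ = 0.5, p₀ = 0.098.
Under exogeneity and monotonicity, PN = (p₁ − p₀) / p₁.
PN = (0.5 − 0.098) / 0.5 = 0.402 / 0.5 ≈ 0.8040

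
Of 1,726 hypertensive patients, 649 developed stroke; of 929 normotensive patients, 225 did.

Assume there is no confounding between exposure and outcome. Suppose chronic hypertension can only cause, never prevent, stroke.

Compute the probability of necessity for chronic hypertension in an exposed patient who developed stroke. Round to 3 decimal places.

PN ≈ 0.356

p₁ = P(outcome | exposed) = 649/1726 = 0.37601
p₀ = P(outcome | unexposed) = 225/929 = 0.2422
Under exogeneity and monotonicity, PN = (p₁ − p₀) / p₁.
PN = (0.37601 − 0.2422) / 0.37601 = 0.13382 / 0.37601 ≈ 0.3559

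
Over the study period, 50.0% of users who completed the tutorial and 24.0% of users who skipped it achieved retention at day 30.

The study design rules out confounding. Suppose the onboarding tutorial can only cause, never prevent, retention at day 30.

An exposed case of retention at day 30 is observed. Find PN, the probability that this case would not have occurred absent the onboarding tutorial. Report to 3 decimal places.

p₁ = 0.5, p₀ = 0.24.
Under exogeneity and monotonicity, PN = (p₁ − p₀) / p₁.
PN = (0.5 − 0.24) / 0.5 = 0.26 / 0.5 ≈ 0.5200

PN ≈ 0.520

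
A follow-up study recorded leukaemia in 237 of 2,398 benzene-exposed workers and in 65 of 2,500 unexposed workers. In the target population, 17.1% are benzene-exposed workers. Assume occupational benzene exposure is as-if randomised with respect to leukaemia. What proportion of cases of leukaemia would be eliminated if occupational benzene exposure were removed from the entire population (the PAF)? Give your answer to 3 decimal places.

p₁ = P(outcome | exposed) = 237/2398 = 0.098832
p₀ = P(outcome | unexposed) = 65/2500 = 0.026
Overall risk P(Y=1) = π·p₁ + (1−π)·p₀ = 0.171×0.098832 + 0.829×0.026 = 0.038454.
Under exogeneity, PAF = [P(Y=1) − p₀] / P(Y=1).
PAF = (0.038454 − 0.026) / 0.038454 ≈ 0.3239

PAF ≈ 0.324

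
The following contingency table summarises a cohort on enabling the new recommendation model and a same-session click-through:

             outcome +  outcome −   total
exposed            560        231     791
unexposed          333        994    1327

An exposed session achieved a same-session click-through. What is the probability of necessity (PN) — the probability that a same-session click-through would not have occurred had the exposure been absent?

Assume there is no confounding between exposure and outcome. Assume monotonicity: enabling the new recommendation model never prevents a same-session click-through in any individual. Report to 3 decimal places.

PN ≈ 0.646

p₁ = P(outcome | exposed) = 560/791 = 0.70796
p₀ = P(outcome | unexposed) = 333/1327 = 0.25094
Under exogeneity and monotonicity, PN = (p₁ − p₀)/p₁.
PN = (0.70796 − 0.25094) / 0.70796 ≈ 0.6455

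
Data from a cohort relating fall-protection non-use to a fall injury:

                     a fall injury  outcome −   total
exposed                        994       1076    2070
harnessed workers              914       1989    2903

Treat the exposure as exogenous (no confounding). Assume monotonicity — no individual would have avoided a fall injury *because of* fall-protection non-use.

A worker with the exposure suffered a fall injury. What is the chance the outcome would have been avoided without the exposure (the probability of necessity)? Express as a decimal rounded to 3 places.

p₁ = P(outcome | exposed) = 994/2070 = 0.48019
p₀ = P(outcome | unexposed) = 914/2903 = 0.31485
Under exogeneity and monotonicity, PN = (p₁ − p₀)/p₁.
PN = (0.48019 − 0.31485) / 0.48019 ≈ 0.3443

PN ≈ 0.344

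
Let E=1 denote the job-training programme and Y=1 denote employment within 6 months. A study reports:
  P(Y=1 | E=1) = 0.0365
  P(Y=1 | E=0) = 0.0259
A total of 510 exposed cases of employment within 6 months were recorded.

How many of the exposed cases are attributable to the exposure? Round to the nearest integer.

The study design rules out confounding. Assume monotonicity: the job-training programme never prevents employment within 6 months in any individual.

Let p₁ = 0.0365, p₀ = 0.0259.
PN = (p₁ − p₀)/p₁ = (0.0365 − 0.0259) / 0.0365 ≈ 0.29041.
Attributable cases ≈ PN × (exposed cases) = 0.29041 × 510 ≈ 148.11.

about 148 cases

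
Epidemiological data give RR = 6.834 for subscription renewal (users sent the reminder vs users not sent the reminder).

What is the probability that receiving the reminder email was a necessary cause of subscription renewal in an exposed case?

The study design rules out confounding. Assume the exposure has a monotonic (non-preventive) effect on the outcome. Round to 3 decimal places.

PN ≈ 0.854

Under exogeneity and monotonicity, PN = (RR − 1) / RR = 1 − 1/RR.
PN = (6.834 − 1) / 6.834 = 5.834 / 6.834 ≈ 0.8537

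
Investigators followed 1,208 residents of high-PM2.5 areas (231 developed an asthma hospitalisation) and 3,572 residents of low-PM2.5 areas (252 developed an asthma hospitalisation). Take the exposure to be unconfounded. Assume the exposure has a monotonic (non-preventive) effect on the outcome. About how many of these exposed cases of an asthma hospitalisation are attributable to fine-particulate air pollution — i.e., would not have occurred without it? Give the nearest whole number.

about 146 cases

p₁ = P(outcome | exposed) = 231/1208 = 0.19123
p₀ = P(outcome | unexposed) = 252/3572 = 0.070549
PN = (p₁ − p₀)/p₁ = (0.19123 − 0.070549) / 0.19123 ≈ 0.63107.
Attributable cases ≈ PN × (exposed cases) = 0.63107 × 231 ≈ 145.78.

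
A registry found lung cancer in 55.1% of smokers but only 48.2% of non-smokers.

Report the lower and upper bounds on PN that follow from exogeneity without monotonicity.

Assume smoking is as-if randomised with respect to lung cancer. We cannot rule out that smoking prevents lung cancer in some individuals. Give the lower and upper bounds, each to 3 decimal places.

0.125 ≤ PN ≤ 0.940

p₁ = 0.551, p₀ = 0.482.
Under exogeneity alone the bounds on PN are max{0,(p₁−p₀)/p₁} ≤ PN ≤ min{1,(1−p₀)/p₁}.
  lower = (p₁ − p₀)/p₁ = 0.069 / 0.551 ≈ 0.1252
  upper = min{1, (1 − p₀)/p₁} = 0.518 / 0.551 ≈ 0.9401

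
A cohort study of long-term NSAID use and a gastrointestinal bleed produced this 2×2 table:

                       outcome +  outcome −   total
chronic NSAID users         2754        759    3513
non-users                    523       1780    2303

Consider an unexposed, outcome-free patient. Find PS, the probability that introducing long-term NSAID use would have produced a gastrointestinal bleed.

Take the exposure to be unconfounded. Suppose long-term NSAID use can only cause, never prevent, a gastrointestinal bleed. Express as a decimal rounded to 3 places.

p₁ = P(outcome | exposed) = 2754/3513 = 0.78395
p₀ = P(outcome | unexposed) = 523/2303 = 0.2271
Under exogeneity and monotonicity, PS = (p₁ − p₀) / (1 − p₀).
PS = (0.78395 − 0.2271) / (1 − 0.2271) = 0.55685 / 0.7729 ≈ 0.7205

PS ≈ 0.720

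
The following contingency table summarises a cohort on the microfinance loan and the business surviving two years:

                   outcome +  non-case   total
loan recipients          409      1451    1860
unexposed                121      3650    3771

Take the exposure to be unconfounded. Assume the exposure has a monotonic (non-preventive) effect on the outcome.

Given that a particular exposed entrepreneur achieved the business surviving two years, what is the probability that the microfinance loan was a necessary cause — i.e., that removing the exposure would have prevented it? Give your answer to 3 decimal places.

p₁ = P(outcome | exposed) = 409/1860 = 0.21989
p₀ = P(outcome | unexposed) = 121/3771 = 0.032087
Under exogeneity and monotonicity, PN = (p₁ − p₀)/p₁.
PN = (0.21989 − 0.032087) / 0.21989 ≈ 0.8541

PN ≈ 0.854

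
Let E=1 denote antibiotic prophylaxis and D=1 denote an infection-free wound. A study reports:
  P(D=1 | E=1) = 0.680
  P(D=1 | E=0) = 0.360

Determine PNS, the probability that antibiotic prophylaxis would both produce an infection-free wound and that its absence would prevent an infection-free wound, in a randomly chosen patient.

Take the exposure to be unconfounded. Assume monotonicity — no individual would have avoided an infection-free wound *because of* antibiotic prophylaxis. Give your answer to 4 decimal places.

Let p₁ = 0.68, p₀ = 0.36.
Under exogeneity and monotonicity, PNS = p₁ − p₀.
PNS = 0.68 − 0.36 = 0.32

PNS ≈ 0.3200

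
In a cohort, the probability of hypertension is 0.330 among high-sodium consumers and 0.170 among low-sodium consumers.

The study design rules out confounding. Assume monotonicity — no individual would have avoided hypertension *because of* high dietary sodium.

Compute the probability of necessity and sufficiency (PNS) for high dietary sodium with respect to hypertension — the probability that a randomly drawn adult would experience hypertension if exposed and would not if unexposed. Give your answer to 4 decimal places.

Let p₁ = 0.33, p₀ = 0.17.
Under exogeneity and monotonicity, PNS = p₁ − p₀.
PNS = 0.33 − 0.17 = 0.16

PNS ≈ 0.1600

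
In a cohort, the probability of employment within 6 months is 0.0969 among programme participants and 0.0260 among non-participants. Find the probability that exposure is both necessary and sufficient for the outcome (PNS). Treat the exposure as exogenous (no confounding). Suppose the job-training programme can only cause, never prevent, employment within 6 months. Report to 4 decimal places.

PNS ≈ 0.0709

Let p₁ = 0.0969, p₀ = 0.026.
Under exogeneity and monotonicity, PNS = p₁ − p₀.
PNS = 0.0969 − 0.026 = 0.0709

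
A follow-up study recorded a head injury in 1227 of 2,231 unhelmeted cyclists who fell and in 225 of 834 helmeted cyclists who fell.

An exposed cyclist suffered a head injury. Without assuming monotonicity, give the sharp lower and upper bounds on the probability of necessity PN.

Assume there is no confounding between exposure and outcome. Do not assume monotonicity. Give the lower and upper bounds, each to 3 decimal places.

0.509 ≤ PN ≤ 1.000

p₁ = P(outcome | exposed) = 1227/2231 = 0.54998
p₀ = P(outcome | unexposed) = 225/834 = 0.26978
Under exogeneity alone the bounds on PN are max{0,(p₁−p₀)/p₁} ≤ PN ≤ min{1,(1−p₀)/p₁}.
  lower = (p₁ − p₀)/p₁ = 0.28019 / 0.54998 ≈ 0.5095
  upper = min{1, (1 − p₀)/p₁} = 0.73022 / 0.54998 ≈ 1.3277 → capped at 1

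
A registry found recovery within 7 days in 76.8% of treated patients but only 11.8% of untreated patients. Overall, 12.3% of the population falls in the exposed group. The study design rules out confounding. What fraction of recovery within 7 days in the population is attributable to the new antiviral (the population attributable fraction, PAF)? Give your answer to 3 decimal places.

PAF ≈ 0.404

p₁ = 0.768, p₀ = 0.118.
Overall risk P(Y=1) = π·p₁ + (1−π)·p₀ = 0.123×0.768 + 0.877×0.118 = 0.19795.
Under exogeneity, PAF = [P(Y=1) − p₀] / P(Y=1).
PAF = (0.19795 − 0.118) / 0.19795 ≈ 0.4039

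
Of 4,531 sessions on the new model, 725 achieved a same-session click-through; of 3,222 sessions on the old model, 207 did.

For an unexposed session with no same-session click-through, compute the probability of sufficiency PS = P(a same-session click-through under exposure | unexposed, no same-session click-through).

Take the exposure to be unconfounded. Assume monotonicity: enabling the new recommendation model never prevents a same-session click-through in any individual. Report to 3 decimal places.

PS ≈ 0.102

p₁ = P(outcome | exposed) = 725/4531 = 0.16001
p₀ = P(outcome | unexposed) = 207/3222 = 0.064246
Under exogeneity and monotonicity, PS = (p₁ − p₀) / (1 − p₀).
PS = (0.16001 − 0.064246) / (1 − 0.064246) = 0.095763 / 0.93575 ≈ 0.1023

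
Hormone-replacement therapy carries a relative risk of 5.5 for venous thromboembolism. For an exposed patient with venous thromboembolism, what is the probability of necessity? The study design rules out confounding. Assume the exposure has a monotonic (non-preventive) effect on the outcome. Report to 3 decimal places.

PN ≈ 0.818

Under exogeneity and monotonicity, PN = (RR − 1) / RR = 1 − 1/RR.
PN = (5.5 − 1) / 5.5 = 4.5 / 5.5 ≈ 0.8182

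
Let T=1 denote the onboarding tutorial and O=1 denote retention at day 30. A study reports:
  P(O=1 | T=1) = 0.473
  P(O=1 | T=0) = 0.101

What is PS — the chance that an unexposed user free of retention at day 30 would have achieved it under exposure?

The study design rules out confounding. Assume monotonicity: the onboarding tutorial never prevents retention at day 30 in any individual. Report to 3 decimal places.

PS ≈ 0.414

Let p₁ = 0.473, p₀ = 0.101.
Under exogeneity and monotonicity, PS = (p₁ − p₀) / (1 − p₀).
PS = (0.473 − 0.101) / (1 − 0.101) = 0.372 / 0.899 ≈ 0.4138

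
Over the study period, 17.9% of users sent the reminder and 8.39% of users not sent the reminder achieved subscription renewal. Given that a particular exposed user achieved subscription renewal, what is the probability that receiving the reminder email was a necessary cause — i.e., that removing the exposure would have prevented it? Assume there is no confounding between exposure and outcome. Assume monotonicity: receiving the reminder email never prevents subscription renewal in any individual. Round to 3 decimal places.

PN ≈ 0.531

p₁ = 0.179, p₀ = 0.0839.
Under exogeneity and monotonicity, PN = (p₁ − p₀) / p₁.
PN = (0.179 − 0.0839) / 0.179 = 0.0951 / 0.179 ≈ 0.5313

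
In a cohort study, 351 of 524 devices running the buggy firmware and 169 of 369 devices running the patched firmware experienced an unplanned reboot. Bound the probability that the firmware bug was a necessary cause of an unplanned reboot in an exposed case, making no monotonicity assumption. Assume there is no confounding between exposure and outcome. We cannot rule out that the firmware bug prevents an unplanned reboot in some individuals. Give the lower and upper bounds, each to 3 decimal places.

p₁ = P(outcome | exposed) = 351/524 = 0.66985
p₀ = P(outcome | unexposed) = 169/369 = 0.45799
Under exogeneity alone the bounds on PN are max{0,(p₁−p₀)/p₁} ≤ PN ≤ min{1,(1−p₀)/p₁}.
  lower = (p₁ − p₀)/p₁ = 0.21185 / 0.66985 ≈ 0.3163
  upper = min{1, (1 − p₀)/p₁} = 0.54201 / 0.66985 ≈ 0.8091

0.316 ≤ PN ≤ 0.809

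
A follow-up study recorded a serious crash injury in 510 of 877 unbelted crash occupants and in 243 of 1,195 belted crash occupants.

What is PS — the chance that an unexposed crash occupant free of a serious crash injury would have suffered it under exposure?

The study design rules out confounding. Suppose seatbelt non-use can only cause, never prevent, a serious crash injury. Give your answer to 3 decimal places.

PS ≈ 0.475

p₁ = P(outcome | exposed) = 510/877 = 0.58153
p₀ = P(outcome | unexposed) = 243/1195 = 0.20335
Under exogeneity and monotonicity, PS = (p₁ − p₀) / (1 − p₀).
PS = (0.58153 − 0.20335) / (1 − 0.20335) = 0.37818 / 0.79665 ≈ 0.4747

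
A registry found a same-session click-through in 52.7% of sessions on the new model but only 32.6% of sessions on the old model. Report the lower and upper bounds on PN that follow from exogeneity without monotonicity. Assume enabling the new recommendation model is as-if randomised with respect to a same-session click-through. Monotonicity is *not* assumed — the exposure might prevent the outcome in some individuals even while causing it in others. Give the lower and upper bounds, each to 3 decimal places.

p₁ = 0.527, p₀ = 0.326.
Under exogeneity alone the bounds on PN are max{0,(p₁−p₀)/p₁} ≤ PN ≤ min{1,(1−p₀)/p₁}.
  lower = (p₁ − p₀)/p₁ = 0.201 / 0.527 ≈ 0.3814
  upper = min{1, (1 − p₀)/p₁} = 0.674 / 0.527 ≈ 1.2789 → capped at 1

0.381 ≤ PN ≤ 1.000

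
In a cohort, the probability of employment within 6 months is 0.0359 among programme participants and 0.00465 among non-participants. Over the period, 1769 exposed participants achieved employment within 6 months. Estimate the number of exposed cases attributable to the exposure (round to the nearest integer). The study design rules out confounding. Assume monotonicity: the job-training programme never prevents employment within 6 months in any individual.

Let p₁ = 0.0359, p₀ = 0.00465.
PN = (p₁ − p₀)/p₁ = (0.0359 − 0.00465) / 0.0359 ≈ 0.87047.
Attributable cases ≈ PN × (exposed cases) = 0.87047 × 1769 ≈ 1539.87.

about 1540 cases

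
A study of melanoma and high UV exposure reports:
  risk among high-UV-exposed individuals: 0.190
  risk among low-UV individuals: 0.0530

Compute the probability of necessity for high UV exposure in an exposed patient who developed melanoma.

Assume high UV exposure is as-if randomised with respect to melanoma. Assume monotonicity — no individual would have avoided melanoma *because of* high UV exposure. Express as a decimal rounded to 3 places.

Let p₁ = 0.19, p₀ = 0.053.
Under exogeneity and monotonicity, PN = (p₁ − p₀) / p₁.
PN = (0.19 − 0.053) / 0.19 = 0.137 / 0.19 ≈ 0.7211

PN ≈ 0.721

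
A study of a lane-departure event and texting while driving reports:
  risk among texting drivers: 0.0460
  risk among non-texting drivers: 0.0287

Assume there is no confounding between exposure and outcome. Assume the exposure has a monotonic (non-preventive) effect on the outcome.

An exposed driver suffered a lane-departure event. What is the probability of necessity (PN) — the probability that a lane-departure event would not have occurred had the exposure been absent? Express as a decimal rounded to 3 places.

Let p₁ = 0.046, p₀ = 0.0287.
Under exogeneity and monotonicity, PN = (p₁ − p₀) / p₁.
PN = (0.046 − 0.0287) / 0.046 = 0.0173 / 0.046 ≈ 0.3761

PN ≈ 0.376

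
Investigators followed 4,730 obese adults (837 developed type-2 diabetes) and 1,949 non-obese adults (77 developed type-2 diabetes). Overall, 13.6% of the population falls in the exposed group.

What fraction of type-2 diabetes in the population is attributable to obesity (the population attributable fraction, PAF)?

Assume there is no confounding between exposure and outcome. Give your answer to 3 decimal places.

p₁ = P(outcome | exposed) = 837/4730 = 0.17696
p₀ = P(outcome | unexposed) = 77/1949 = 0.039507
Overall risk P(Y=1) = π·p₁ + (1−π)·p₀ = 0.136×0.17696 + 0.864×0.039507 = 0.0582.
Under exogeneity, PAF = [P(Y=1) − p₀] / P(Y=1).
PAF = (0.0582 − 0.039507) / 0.0582 ≈ 0.3212

PAF ≈ 0.321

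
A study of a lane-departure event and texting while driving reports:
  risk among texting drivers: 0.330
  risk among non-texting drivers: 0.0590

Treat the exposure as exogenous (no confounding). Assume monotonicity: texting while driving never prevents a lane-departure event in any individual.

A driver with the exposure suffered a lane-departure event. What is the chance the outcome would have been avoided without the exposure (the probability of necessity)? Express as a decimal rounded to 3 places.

PN ≈ 0.821

Let p₁ = 0.33, p₀ = 0.059.
Under exogeneity and monotonicity, PN = (p₁ − p₀) / p₁.
PN = (0.33 − 0.059) / 0.33 = 0.271 / 0.33 ≈ 0.8212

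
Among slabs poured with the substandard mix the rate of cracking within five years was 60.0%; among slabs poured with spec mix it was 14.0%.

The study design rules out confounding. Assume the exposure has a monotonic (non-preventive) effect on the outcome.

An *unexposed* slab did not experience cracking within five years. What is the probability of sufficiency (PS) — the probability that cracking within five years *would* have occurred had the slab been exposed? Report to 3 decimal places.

PS ≈ 0.535

p₁ = 0.6, p₀ = 0.14.
Under exogeneity and monotonicity, PS = (p₁ − p₀) / (1 − p₀).
PS = (0.6 − 0.14) / (1 − 0.14) = 0.46 / 0.86 ≈ 0.5349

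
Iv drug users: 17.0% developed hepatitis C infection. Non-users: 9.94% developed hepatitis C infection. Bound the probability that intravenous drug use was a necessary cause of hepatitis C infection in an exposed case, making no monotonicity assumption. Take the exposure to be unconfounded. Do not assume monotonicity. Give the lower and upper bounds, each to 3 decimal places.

0.415 ≤ PN ≤ 1.000

p₁ = 0.17, p₀ = 0.0994.
Under exogeneity alone the bounds on PN are max{0,(p₁−p₀)/p₁} ≤ PN ≤ min{1,(1−p₀)/p₁}.
  lower = (p₁ − p₀)/p₁ = 0.0706 / 0.17 ≈ 0.4153
  upper = min{1, (1 − p₀)/p₁} = 0.9006 / 0.17 ≈ 5.2976 → capped at 1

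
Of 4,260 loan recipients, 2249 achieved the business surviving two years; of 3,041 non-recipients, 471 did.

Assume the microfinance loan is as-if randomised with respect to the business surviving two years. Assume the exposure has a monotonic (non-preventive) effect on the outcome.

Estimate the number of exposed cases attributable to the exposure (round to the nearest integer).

p₁ = P(outcome | exposed) = 2249/4260 = 0.52793
p₀ = P(outcome | unexposed) = 471/3041 = 0.15488
PN = (p₁ − p₀)/p₁ = (0.52793 − 0.15488) / 0.52793 ≈ 0.70662.
Attributable cases ≈ PN × (exposed cases) = 0.70662 × 2249 ≈ 1589.20.

about 1589 cases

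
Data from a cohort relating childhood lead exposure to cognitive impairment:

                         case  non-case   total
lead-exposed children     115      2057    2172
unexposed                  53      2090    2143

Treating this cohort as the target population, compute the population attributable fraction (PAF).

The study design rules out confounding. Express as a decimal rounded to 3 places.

p₁ = P(outcome | exposed) = 115/2172 = 0.052947
p₀ = P(outcome | unexposed) = 53/2143 = 0.024732
Exposure prevalence π = 2172/4315 = 0.50336; overall risk P(Y=1) = 0.038934.
Under exogeneity, PAF = [P(Y=1) − p₀]/P(Y=1).
PAF = (0.038934 − 0.024732) / 0.038934 ≈ 0.3648

PAF ≈ 0.365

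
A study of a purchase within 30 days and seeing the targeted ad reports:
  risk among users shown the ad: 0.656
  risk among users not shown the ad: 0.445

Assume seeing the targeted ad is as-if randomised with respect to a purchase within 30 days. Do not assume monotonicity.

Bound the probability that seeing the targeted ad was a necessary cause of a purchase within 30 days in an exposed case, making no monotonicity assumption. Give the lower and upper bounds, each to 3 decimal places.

0.322 ≤ PN ≤ 0.846

Let p₁ = 0.656, p₀ = 0.445.
Under exogeneity alone the bounds on PN are max{0,(p₁−p₀)/p₁} ≤ PN ≤ min{1,(1−p₀)/p₁}.
  lower = (p₁ − p₀)/p₁ = 0.211 / 0.656 ≈ 0.3216
  upper = min{1, (1 − p₀)/p₁} = 0.555 / 0.656 ≈ 0.8460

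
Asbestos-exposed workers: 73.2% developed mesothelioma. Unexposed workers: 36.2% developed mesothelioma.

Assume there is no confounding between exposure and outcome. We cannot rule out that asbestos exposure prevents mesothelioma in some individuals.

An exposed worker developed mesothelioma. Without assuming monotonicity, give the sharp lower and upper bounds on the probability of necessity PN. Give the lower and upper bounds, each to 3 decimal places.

0.505 ≤ PN ≤ 0.872

p₁ = 0.732, p₀ = 0.362.
Under exogeneity alone the bounds on PN are max{0,(p₁−p₀)/p₁} ≤ PN ≤ min{1,(1−p₀)/p₁}.
  lower = (p₁ − p₀)/p₁ = 0.37 / 0.732 ≈ 0.5055
  upper = min{1, (1 − p₀)/p₁} = 0.638 / 0.732 ≈ 0.8716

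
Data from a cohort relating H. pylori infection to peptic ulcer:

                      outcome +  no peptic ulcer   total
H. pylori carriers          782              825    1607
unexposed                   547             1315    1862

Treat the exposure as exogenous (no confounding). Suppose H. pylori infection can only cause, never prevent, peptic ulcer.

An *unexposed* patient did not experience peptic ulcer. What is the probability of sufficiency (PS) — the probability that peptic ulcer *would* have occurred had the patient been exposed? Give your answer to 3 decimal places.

p₁ = P(outcome | exposed) = 782/1607 = 0.48662
p₀ = P(outcome | unexposed) = 547/1862 = 0.29377
Under exogeneity and monotonicity, PS = (p₁ − p₀)/(1 − p₀).
PS = (0.48662 − 0.29377) / 0.70623 ≈ 0.2731

PS ≈ 0.273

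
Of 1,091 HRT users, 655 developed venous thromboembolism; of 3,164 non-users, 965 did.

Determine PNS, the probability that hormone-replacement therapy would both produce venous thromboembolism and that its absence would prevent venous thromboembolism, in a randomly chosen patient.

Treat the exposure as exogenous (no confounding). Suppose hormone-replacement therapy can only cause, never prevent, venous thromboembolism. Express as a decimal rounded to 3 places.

p₁ = P(outcome | exposed) = 655/1091 = 0.60037
p₀ = P(outcome | unexposed) = 965/3164 = 0.30499
Under exogeneity and monotonicity, PNS = p₁ − p₀.
PNS = 0.60037 − 0.30499 = 0.29537

PNS ≈ 0.295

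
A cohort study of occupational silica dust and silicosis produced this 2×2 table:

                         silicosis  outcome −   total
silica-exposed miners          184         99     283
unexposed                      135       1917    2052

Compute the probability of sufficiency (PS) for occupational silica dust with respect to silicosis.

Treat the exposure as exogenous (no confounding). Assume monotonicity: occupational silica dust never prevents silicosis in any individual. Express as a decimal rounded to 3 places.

PS ≈ 0.626

p₁ = P(outcome | exposed) = 184/283 = 0.65018
p₀ = P(outcome | unexposed) = 135/2052 = 0.065789
Under exogeneity and monotonicity, PS = (p₁ − p₀)/(1 − p₀).
PS = (0.65018 − 0.065789) / 0.93421 ≈ 0.6255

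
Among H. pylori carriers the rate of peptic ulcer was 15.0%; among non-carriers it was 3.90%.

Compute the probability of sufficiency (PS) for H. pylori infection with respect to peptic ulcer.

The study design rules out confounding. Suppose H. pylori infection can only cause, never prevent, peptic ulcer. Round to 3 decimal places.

p₁ = 0.15, p₀ = 0.039.
Under exogeneity and monotonicity, PS = (p₁ − p₀) / (1 − p₀).
PS = (0.15 − 0.039) / (1 − 0.039) = 0.111 / 0.961 ≈ 0.1155

PS ≈ 0.116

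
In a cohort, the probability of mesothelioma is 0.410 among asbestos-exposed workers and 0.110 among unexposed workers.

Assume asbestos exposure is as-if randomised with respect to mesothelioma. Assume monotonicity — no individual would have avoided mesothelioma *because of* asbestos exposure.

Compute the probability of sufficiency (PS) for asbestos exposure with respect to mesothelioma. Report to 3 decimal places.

PS ≈ 0.337

Let p₁ = 0.41, p₀ = 0.11.
Under exogeneity and monotonicity, PS = (p₁ − p₀) / (1 − p₀).
PS = (0.41 − 0.11) / (1 − 0.11) = 0.3 / 0.89 ≈ 0.3371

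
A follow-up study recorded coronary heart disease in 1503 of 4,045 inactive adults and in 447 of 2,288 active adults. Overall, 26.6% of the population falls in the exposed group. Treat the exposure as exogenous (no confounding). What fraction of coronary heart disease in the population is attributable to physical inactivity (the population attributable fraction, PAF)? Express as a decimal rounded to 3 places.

PAF ≈ 0.193

p₁ = P(outcome | exposed) = 1503/4045 = 0.37157
p₀ = P(outcome | unexposed) = 447/2288 = 0.19537
Overall risk P(Y=1) = π·p₁ + (1−π)·p₀ = 0.266×0.37157 + 0.734×0.19537 = 0.24224.
Under exogeneity, PAF = [P(Y=1) − p₀] / P(Y=1).
PAF = (0.24224 − 0.19537) / 0.24224 ≈ 0.1935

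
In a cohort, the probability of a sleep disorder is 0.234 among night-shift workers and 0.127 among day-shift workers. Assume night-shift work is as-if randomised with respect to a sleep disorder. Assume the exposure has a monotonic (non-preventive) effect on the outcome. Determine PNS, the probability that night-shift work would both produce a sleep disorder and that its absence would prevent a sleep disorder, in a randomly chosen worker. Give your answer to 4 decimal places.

Let p₁ = 0.234, p₀ = 0.127.
Under exogeneity and monotonicity, PNS = p₁ − p₀.
PNS = 0.234 − 0.127 = 0.107

PNS ≈ 0.1070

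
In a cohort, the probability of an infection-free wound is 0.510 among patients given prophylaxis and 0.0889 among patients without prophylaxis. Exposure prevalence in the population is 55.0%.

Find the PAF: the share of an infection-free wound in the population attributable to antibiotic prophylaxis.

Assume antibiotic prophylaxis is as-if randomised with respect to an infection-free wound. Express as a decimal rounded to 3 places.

Let p₁ = 0.51, p₀ = 0.0889.
Overall risk P(Y=1) = π·p₁ + (1−π)·p₀ = 0.55×0.51 + 0.45×0.0889 = 0.32051.
Under exogeneity, PAF = [P(Y=1) − p₀] / P(Y=1).
PAF = (0.32051 − 0.0889) / 0.32051 ≈ 0.7226

PAF ≈ 0.723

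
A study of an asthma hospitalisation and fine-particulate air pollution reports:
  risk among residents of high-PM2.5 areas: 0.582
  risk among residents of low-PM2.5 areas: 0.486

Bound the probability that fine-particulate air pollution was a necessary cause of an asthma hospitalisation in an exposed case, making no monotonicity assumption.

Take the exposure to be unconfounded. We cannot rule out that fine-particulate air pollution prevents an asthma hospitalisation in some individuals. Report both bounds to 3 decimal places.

0.165 ≤ PN ≤ 0.883

Let p₁ = 0.582, p₀ = 0.486.
Under exogeneity alone the bounds on PN are max{0,(p₁−p₀)/p₁} ≤ PN ≤ min{1,(1−p₀)/p₁}.
  lower = (p₁ − p₀)/p₁ = 0.096 / 0.582 ≈ 0.1649
  upper = min{1, (1 − p₀)/p₁} = 0.514 / 0.582 ≈ 0.8832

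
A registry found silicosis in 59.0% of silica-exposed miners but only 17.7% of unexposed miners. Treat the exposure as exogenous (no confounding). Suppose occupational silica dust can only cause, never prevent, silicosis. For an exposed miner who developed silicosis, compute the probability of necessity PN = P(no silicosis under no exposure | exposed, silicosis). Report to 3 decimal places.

PN ≈ 0.700

p₁ = 0.59, p₀ = 0.177.
Under exogeneity and monotonicity, PN = (p₁ − p₀) / p₁.
PN = (0.59 − 0.177) / 0.59 = 0.413 / 0.59 ≈ 0.7000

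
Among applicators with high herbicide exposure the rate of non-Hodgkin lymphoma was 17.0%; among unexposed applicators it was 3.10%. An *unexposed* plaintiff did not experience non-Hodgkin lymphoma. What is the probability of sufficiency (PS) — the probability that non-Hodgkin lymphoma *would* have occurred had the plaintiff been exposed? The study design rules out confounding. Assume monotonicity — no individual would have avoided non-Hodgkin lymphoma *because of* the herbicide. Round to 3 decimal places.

p₁ = 0.17, p₀ = 0.031.
Under exogeneity and monotonicity, PS = (p₁ − p₀) / (1 − p₀).
PS = (0.17 − 0.031) / (1 − 0.031) = 0.139 / 0.969 ≈ 0.1434

PS ≈ 0.143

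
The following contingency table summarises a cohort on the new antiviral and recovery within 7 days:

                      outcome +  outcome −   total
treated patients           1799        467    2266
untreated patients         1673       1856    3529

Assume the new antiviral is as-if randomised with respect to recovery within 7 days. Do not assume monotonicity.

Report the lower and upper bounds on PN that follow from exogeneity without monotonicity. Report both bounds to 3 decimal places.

0.403 ≤ PN ≤ 0.662

p₁ = P(outcome | exposed) = 1799/2266 = 0.79391
p₀ = P(outcome | unexposed) = 1673/3529 = 0.47407
Under exogeneity alone the bounds on PN are max{0,(p₁−p₀)/p₁} ≤ PN ≤ min{1,(1−p₀)/p₁}.
  lower = (p₁ − p₀)/p₁ = 0.31984 / 0.79391 ≈ 0.4029
  upper = min{1, (1 − p₀)/p₁} = 0.52593 / 0.79391 ≈ 0.6625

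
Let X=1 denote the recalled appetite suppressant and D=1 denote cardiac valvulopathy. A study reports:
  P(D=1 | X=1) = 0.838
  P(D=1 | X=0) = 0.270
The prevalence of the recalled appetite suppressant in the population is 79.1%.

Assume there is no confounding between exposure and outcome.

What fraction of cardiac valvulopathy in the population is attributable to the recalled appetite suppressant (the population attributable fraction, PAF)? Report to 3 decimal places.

PAF ≈ 0.625

Let p₁ = 0.838, p₀ = 0.27.
Overall risk P(Y=1) = π·p₁ + (1−π)·p₀ = 0.791×0.838 + 0.209×0.27 = 0.71929.
Under exogeneity, PAF = [P(Y=1) − p₀] / P(Y=1).
PAF = (0.71929 − 0.27) / 0.71929 ≈ 0.6246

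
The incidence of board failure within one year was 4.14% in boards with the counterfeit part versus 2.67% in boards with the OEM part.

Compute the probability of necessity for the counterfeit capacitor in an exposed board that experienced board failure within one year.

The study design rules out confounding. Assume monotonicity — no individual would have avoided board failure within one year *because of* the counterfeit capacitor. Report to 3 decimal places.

PN ≈ 0.355

p₁ = 0.0414, p₀ = 0.0267.
Under exogeneity and monotonicity, PN = (p₁ − p₀) / p₁.
PN = (0.0414 − 0.0267) / 0.0414 = 0.0147 / 0.0414 ≈ 0.3551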